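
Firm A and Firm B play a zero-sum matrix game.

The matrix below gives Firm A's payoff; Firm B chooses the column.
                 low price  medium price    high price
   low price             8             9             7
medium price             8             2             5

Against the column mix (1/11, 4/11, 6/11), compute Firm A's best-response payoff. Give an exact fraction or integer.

low price: (8)·(1/11) + (9)·(4/11) + (7)·(6/11) = 86/11.
medium price: (8)·(1/11) + (2)·(4/11) + (5)·(6/11) = 46/11.
The best pure response is low price with expected payoff 86/11.

86/11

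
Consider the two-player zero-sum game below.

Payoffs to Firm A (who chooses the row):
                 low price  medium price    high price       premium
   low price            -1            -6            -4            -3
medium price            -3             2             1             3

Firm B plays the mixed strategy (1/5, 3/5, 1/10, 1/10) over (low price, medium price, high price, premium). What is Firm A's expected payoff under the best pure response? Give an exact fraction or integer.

low price: (-1)·(1/5) + (-6)·(3/5) + (-4)·(1/10) + (-3)·(1/10) = -9/2.
medium price: (-3)·(1/5) + (2)·(3/5) + (1)·(1/10) + (3)·(1/10) = 1.
The best pure response is medium price with expected payoff 1.

1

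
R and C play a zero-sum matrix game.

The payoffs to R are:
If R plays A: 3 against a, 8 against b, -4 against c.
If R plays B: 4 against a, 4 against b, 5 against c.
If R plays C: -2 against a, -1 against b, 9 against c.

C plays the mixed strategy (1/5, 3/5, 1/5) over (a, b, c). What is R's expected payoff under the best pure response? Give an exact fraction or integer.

A: (3)·(1/5) + (8)·(3/5) + (-4)·(1/5) = 23/5.
B: (4)·(1/5) + (4)·(3/5) + (5)·(1/5) = 21/5.
C: (-2)·(1/5) + (-1)·(3/5) + (9)·(1/5) = 4/5.
The best pure response is A with expected payoff 23/5.

23/5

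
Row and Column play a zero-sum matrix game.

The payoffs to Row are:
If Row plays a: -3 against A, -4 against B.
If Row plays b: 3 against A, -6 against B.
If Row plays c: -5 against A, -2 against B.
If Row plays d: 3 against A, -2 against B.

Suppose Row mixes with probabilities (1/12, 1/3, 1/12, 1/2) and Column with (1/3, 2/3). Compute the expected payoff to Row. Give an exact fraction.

Against (1/3, 2/3), each row's expected payoff is a: -11/3; b: -3; c: -3; d: -1/3.
Taking the (1/12, 1/3, 1/12, 1/2)-weighted average: (1/12)·(-11/3) + (1/3)·(-3) + (1/12)·(-3) + (1/2)·(-1/3) = -31/18.

-31/18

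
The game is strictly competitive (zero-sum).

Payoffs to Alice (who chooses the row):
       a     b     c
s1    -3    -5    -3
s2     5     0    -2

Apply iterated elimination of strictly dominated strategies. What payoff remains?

Column a is strictly dominated by b for Bob (-5<-3, 0<5); eliminate a.
Row s1 is strictly dominated by row s2 (0>-5, -2>-3); eliminate s1.
Column b is strictly dominated by c for Bob (-2<0); eliminate b.
Only (s2, c) remains, with payoff -2.

-2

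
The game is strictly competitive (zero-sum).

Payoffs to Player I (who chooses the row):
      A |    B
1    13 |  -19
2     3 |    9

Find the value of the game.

87/19

Row minima are -19 and 3, so Player I's maximin is 3; column maxima are 13 and 9, so Player II's minimax is 9. These differ, so the equilibrium is in mixed strategies.
Let Player I play 1 with probability p. Player II is indifferent when 13p + 3(1−p) = −19p + 9(1−p), giving p = 3/19.
Let Player II play A with probability q. Player I is indifferent when 13q − 19(1−q) = 3q + 9(1−q), giving q = 14/19.
The value is 13·(14/19) + (-19)·(5/19) = 87/19.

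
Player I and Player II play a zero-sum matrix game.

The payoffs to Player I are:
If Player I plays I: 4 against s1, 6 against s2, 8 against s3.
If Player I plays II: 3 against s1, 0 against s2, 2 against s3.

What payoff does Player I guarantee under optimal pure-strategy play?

Row minima: 4, 0 → Player I's maximin is 4.
Column maxima: 4, 6, 8 → Player II's minimax is 4.
They coincide at (I, s1), so the value is 4.

4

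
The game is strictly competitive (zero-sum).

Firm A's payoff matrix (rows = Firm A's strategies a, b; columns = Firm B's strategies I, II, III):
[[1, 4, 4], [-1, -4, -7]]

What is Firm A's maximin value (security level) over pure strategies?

1

The worst-case payoff for each row is a: 1, b: -7.
The best of these is 1.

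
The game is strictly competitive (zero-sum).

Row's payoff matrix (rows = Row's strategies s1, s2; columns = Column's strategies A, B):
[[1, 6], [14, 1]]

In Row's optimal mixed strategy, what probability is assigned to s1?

13/18

Row minima are 1 and 1, so Row's maximin is 1; column maxima are 14 and 6, so Column's minimax is 6. These differ, so the equilibrium is in mixed strategies.
Let Row play s1 with probability p. Column is indifferent when p + 14(1−p) = 6p + (1−p), giving p = 13/18.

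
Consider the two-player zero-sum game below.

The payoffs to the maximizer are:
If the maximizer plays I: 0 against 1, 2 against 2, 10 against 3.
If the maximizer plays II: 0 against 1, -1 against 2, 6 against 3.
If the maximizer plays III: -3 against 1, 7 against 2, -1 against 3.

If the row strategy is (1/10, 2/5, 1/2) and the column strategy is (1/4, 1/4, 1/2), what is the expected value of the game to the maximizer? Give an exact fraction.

19/10

Against (1/4, 1/4, 1/2), each row's expected payoff is I: 11/2; II: 11/4; III: 1/2.
Taking the (1/10, 2/5, 1/2)-weighted average: (1/10)·(11/2) + (2/5)·(11/4) + (1/2)·(1/2) = 19/10.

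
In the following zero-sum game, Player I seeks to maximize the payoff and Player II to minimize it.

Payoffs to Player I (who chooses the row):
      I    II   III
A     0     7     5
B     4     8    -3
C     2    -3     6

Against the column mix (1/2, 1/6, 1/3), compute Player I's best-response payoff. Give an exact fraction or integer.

17/6

A: (0)·(1/2) + (7)·(1/6) + (5)·(1/3) = 17/6.
B: (4)·(1/2) + (8)·(1/6) + (-3)·(1/3) = 7/3.
C: (2)·(1/2) + (-3)·(1/6) + (6)·(1/3) = 5/2.
The best pure response is A with expected payoff 17/6.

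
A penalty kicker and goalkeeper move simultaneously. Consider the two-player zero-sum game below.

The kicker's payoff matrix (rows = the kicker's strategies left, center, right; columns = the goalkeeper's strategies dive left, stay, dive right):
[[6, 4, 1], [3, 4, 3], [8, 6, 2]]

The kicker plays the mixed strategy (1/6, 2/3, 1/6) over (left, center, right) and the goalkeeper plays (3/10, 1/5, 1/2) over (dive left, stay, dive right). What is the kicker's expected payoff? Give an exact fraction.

41/12

Against (3/10, 1/5, 1/2), each row's expected payoff is left: 31/10; center: 16/5; right: 23/5.
Taking the (1/6, 2/3, 1/6)-weighted average: (1/6)·(31/10) + (2/3)·(16/5) + (1/6)·(23/5) = 41/12.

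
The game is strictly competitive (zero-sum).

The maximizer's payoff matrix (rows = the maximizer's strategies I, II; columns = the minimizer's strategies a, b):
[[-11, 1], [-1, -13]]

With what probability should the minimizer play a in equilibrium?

Row minima are -11 and -13, so the maximizer's maximin is -11; column maxima are -1 and 1, so the minimizer's minimax is -1. These differ, so the equilibrium is in mixed strategies.
Let the minimizer play a with probability q. The maximizer is indifferent when −11q + (1−q) = −q − 13(1−q), giving q = 7/12.

7/12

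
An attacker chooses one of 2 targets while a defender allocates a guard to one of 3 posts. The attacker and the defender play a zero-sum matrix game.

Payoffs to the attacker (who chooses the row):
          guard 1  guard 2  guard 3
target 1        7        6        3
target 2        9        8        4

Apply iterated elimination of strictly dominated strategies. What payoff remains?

Column guard 2 is strictly dominated by guard 3 for the defender (3<6, 4<8); eliminate guard 2.
Column guard 1 is strictly dominated by guard 3 for the defender (3<7, 4<9); eliminate guard 1.
Row target 1 is strictly dominated by row target 2 (4>3); eliminate target 1.
Only (target 2, guard 3) remains, with payoff 4.

4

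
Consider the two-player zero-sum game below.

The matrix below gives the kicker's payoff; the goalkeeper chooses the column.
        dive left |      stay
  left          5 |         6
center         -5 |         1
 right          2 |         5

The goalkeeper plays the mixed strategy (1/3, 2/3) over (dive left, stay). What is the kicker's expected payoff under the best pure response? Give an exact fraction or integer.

17/3

left: (5)·(1/3) + (6)·(2/3) = 17/3.
center: (-5)·(1/3) + (1)·(2/3) = -1.
right: (2)·(1/3) + (5)·(2/3) = 4.
The best pure response is left with expected payoff 17/3.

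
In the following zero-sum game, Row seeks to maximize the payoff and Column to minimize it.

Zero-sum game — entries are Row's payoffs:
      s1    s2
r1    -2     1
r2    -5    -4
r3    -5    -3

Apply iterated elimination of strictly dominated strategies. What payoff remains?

Column s2 is strictly dominated by s1 for Column (-2<1, -5<-4, -5<-3); eliminate s2.
Row r3 is strictly dominated by row r1 (-2>-5); eliminate r3.
Row r2 is strictly dominated by row r1 (-2>-5); eliminate r2.
Only (r1, s1) remains, with payoff -2.

-2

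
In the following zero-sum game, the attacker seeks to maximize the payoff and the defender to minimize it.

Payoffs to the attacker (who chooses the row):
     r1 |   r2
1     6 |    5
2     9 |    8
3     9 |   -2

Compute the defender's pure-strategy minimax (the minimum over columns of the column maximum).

8

The worst case (largest entry) in each column is r1: 9, r2: 8.
The best (smallest) of these is 8.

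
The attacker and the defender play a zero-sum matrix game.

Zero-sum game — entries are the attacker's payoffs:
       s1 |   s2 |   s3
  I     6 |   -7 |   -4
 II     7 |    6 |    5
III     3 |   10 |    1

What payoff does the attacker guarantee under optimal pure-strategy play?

Row minima: -7, 5, 1 → the attacker's maximin is 5.
Column maxima: 7, 10, 5 → the defender's minimax is 5.
They coincide at (II, s3), so the value is 5.

5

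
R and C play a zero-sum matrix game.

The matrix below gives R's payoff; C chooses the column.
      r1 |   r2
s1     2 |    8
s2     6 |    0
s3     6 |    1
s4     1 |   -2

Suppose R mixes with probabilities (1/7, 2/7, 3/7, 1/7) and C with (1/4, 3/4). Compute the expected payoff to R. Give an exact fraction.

15/7

Against (1/4, 3/4), each row's expected payoff is s1: 13/2; s2: 3/2; s3: 9/4; s4: -5/4.
Taking the (1/7, 2/7, 3/7, 1/7)-weighted average: (1/7)·(13/2) + (2/7)·(3/2) + (3/7)·(9/4) + (1/7)·(-5/4) = 15/7.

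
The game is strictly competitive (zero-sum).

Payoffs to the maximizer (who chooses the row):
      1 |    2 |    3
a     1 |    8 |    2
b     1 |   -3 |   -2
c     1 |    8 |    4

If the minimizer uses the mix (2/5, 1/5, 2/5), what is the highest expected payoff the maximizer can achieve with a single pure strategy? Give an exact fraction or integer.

a: (1)·(2/5) + (8)·(1/5) + (2)·(2/5) = 14/5.
b: (1)·(2/5) + (-3)·(1/5) + (-2)·(2/5) = -1.
c: (1)·(2/5) + (8)·(1/5) + (4)·(2/5) = 18/5.
The best pure response is c with expected payoff 18/5.

18/5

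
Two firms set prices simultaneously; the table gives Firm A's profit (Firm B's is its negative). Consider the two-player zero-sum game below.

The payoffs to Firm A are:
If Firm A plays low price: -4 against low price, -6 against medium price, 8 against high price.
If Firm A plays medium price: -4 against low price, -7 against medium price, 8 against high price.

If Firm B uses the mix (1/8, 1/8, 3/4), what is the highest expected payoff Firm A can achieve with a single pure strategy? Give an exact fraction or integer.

19/4

low price: (-4)·(1/8) + (-6)·(1/8) + (8)·(3/4) = 19/4.
medium price: (-4)·(1/8) + (-7)·(1/8) + (8)·(3/4) = 37/8.
The best pure response is low price with expected payoff 19/4.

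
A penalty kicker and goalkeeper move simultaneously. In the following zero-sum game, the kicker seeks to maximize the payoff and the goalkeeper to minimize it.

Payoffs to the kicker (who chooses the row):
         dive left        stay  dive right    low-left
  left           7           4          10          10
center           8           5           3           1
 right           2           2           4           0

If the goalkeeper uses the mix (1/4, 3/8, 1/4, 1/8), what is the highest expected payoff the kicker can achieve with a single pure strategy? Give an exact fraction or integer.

left: (7)·(1/4) + (4)·(3/8) + (10)·(1/4) + (10)·(1/8) = 7.
center: (8)·(1/4) + (5)·(3/8) + (3)·(1/4) + (1)·(1/8) = 19/4.
right: (2)·(1/4) + (2)·(3/8) + (4)·(1/4) + (0)·(1/8) = 9/4.
The best pure response is left with expected payoff 7.

7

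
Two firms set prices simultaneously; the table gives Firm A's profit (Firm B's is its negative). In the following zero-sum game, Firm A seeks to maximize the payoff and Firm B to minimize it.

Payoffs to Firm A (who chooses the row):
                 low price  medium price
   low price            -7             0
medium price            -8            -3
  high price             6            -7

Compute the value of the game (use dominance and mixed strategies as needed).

Row medium price is strictly dominated by row low price, so Firm A never plays it.
The remaining 2×2 game on (low price, high price) × (low price, medium price) has no saddle point. Let Firm A play low price with probability p; indifference gives −7p + 6(1−p) = −7(1−p), so p = 13/20.
Similarly Firm B's optimal q on low price is 7/20, and the value is -7·(7/20) + (0)·(13/20) = -49/20.

-49/20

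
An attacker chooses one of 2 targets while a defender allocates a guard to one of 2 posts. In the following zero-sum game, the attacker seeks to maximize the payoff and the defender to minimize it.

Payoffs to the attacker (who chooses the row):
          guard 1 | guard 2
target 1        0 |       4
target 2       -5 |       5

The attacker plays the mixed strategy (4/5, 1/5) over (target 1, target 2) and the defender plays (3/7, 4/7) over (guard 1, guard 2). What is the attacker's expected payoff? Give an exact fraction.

Against (3/7, 4/7), each row's expected payoff is target 1: 16/7; target 2: 5/7.
Taking the (4/5, 1/5)-weighted average: (4/5)·(16/7) + (1/5)·(5/7) = 69/35.

69/35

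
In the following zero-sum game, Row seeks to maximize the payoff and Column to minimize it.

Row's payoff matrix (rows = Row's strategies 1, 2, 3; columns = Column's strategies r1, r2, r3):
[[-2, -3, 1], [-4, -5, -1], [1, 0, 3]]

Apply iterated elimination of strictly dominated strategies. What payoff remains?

0

Row 2 is strictly dominated by row 1 (-2>-4, -3>-5, 1>-1); eliminate 2.
Column r1 is strictly dominated by r2 for Column (-3<-2, 0<1); eliminate r1.
Column r3 is strictly dominated by r2 for Column (-3<1, 0<3); eliminate r3.
Row 1 is strictly dominated by row 3 (0>-3); eliminate 1.
Only (3, r2) remains, with payoff 0.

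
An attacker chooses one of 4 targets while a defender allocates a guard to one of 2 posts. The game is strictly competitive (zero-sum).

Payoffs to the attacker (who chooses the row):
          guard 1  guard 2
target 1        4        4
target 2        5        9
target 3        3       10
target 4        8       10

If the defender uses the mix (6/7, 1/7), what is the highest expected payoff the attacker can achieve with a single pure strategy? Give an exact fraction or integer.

58/7

target 1: (4)·(6/7) + (4)·(1/7) = 4.
target 2: (5)·(6/7) + (9)·(1/7) = 39/7.
target 3: (3)·(6/7) + (10)·(1/7) = 4.
target 4: (8)·(6/7) + (10)·(1/7) = 58/7.
The best pure response is target 4 with expected payoff 58/7.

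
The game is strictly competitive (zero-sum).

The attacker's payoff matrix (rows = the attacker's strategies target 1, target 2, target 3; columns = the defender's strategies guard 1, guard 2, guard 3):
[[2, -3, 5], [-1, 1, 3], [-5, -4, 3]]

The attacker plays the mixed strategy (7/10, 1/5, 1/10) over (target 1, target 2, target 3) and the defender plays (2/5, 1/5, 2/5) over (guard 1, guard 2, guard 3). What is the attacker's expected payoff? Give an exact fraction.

Against (2/5, 1/5, 2/5), each row's expected payoff is target 1: 11/5; target 2: 1; target 3: -8/5.
Taking the (7/10, 1/5, 1/10)-weighted average: (7/10)·(11/5) + (1/5)·(1) + (1/10)·(-8/5) = 79/50.

79/50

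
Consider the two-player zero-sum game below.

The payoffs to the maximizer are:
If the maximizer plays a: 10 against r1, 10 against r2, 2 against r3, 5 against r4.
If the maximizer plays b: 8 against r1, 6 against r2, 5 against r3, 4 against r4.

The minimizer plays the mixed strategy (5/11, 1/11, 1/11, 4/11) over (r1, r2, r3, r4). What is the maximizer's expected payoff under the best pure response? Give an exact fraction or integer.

a: (10)·(5/11) + (10)·(1/11) + (2)·(1/11) + (5)·(4/11) = 82/11.
b: (8)·(5/11) + (6)·(1/11) + (5)·(1/11) + (4)·(4/11) = 67/11.
The best pure response is a with expected payoff 82/11.

82/11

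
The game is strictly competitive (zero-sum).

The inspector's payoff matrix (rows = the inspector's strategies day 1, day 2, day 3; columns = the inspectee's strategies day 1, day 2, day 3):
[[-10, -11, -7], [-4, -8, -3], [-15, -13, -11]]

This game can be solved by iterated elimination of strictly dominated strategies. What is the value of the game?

-8

Row day 1 is strictly dominated by row day 2 (-4>-10, -8>-11, -3>-7); eliminate day 1.
Row day 3 is strictly dominated by row day 2 (-4>-15, -8>-13, -3>-11); eliminate day 3.
Column day 1 is strictly dominated by day 2 for the inspectee (-8<-4); eliminate day 1.
Column day 3 is strictly dominated by day 2 for the inspectee (-8<-3); eliminate day 3.
Only (day 2, day 2) remains, with payoff -8.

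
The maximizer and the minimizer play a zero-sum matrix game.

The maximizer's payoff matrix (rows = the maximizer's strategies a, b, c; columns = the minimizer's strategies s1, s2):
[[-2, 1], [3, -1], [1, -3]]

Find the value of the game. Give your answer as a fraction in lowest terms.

1/7

Row c is strictly dominated by row b, so the maximizer never plays it.
The remaining 2×2 game on (a, b) × (s1, s2) has no saddle point. Let the maximizer play a with probability p; indifference gives −2p + 3(1−p) = p − (1−p), so p = 4/7.
Similarly the minimizer's optimal q on s1 is 2/7, and the value is -2·(2/7) + (1)·(5/7) = 1/7.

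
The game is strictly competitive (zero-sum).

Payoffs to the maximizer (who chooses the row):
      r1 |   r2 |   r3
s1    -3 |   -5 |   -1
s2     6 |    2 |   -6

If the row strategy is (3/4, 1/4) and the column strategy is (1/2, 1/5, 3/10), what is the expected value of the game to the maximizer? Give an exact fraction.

Against (1/2, 1/5, 3/10), each row's expected payoff is s1: -14/5; s2: 8/5.
Taking the (3/4, 1/4)-weighted average: (3/4)·(-14/5) + (1/4)·(8/5) = -17/10.

-17/10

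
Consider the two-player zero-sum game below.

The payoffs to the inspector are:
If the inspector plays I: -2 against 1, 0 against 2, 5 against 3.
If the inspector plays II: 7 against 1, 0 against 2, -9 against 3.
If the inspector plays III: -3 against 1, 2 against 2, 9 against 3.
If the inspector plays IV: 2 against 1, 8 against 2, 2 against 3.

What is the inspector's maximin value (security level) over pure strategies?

The worst-case payoff for each row is I: -2, II: -9, III: -3, IV: 2.
The best of these is 2.

2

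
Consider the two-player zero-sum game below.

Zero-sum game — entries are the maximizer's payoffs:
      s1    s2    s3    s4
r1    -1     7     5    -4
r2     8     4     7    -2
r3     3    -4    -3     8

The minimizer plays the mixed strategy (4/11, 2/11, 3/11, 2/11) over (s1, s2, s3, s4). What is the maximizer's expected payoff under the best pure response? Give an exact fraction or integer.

r1: (-1)·(4/11) + (7)·(2/11) + (5)·(3/11) + (-4)·(2/11) = 17/11.
r2: (8)·(4/11) + (4)·(2/11) + (7)·(3/11) + (-2)·(2/11) = 57/11.
r3: (3)·(4/11) + (-4)·(2/11) + (-3)·(3/11) + (8)·(2/11) = 1.
The best pure response is r2 with expected payoff 57/11.

57/11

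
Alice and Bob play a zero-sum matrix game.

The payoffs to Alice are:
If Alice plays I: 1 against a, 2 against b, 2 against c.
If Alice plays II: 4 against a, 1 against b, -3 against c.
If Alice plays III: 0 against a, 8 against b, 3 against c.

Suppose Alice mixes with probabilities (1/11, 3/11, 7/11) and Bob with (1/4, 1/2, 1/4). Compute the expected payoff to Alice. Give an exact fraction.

149/44

Against (1/4, 1/2, 1/4), each row's expected payoff is I: 7/4; II: 3/4; III: 19/4.
Taking the (1/11, 3/11, 7/11)-weighted average: (1/11)·(7/4) + (3/11)·(3/4) + (7/11)·(19/4) = 149/44.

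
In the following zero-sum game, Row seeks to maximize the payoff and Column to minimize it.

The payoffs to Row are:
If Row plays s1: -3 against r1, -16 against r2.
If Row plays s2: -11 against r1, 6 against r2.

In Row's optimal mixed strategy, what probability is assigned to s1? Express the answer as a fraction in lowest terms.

Row minima are -16 and -11, so Row's maximin is -11; column maxima are -3 and 6, so Column's minimax is -3. These differ, so the equilibrium is in mixed strategies.
Let Row play s1 with probability p. Column is indifferent when −3p − 11(1−p) = −16p + 6(1−p), giving p = 17/30.

17/30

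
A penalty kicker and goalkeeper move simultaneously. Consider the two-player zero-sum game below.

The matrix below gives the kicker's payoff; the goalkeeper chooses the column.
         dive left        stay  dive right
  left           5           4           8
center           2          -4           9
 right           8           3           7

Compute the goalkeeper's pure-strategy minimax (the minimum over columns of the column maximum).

The worst case (largest entry) in each column is dive left: 8, stay: 4, dive right: 9.
The best (smallest) of these is 4.

4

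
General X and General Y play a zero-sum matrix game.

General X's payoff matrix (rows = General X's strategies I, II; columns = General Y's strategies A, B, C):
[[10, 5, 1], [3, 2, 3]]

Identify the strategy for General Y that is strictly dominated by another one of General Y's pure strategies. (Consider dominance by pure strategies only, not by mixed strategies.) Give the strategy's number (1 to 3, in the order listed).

General Y prefers columns that give General X less. Compare A with B: 5 < 10, 2 < 3.
So B strictly dominates A for General Y; A is strictly dominated.

1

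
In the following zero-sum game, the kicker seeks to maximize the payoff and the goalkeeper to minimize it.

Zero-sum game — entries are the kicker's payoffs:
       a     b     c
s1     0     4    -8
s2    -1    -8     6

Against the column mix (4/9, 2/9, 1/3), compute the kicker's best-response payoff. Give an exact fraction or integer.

-2/9

s1: (0)·(4/9) + (4)·(2/9) + (-8)·(1/3) = -16/9.
s2: (-1)·(4/9) + (-8)·(2/9) + (6)·(1/3) = -2/9.
The best pure response is s2 with expected payoff -2/9.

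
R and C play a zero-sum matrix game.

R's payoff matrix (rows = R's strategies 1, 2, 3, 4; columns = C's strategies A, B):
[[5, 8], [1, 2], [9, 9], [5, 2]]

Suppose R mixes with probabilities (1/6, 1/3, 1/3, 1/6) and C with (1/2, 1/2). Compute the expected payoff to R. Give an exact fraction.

31/6

Against (1/2, 1/2), each row's expected payoff is 1: 13/2; 2: 3/2; 3: 9; 4: 7/2.
Taking the (1/6, 1/3, 1/3, 1/6)-weighted average: (1/6)·(13/2) + (1/3)·(3/2) + (1/3)·(9) + (1/6)·(7/2) = 31/6.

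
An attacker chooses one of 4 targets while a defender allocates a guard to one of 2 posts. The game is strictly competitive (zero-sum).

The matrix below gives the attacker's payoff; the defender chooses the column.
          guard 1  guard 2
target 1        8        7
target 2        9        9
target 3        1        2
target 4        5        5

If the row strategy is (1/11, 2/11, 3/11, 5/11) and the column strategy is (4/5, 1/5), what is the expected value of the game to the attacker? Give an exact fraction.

Against (4/5, 1/5), each row's expected payoff is target 1: 39/5; target 2: 9; target 3: 6/5; target 4: 5.
Taking the (1/11, 2/11, 3/11, 5/11)-weighted average: (1/11)·(39/5) + (2/11)·(9) + (3/11)·(6/5) + (5/11)·(5) = 272/55.

272/55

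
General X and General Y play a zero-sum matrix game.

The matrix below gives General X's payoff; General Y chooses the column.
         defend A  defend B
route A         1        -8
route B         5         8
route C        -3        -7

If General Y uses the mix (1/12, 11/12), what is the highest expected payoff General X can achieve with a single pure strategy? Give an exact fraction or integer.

31/4

route A: (1)·(1/12) + (-8)·(11/12) = -29/4.
route B: (5)·(1/12) + (8)·(11/12) = 31/4.
route C: (-3)·(1/12) + (-7)·(11/12) = -20/3.
The best pure response is route B with expected payoff 31/4.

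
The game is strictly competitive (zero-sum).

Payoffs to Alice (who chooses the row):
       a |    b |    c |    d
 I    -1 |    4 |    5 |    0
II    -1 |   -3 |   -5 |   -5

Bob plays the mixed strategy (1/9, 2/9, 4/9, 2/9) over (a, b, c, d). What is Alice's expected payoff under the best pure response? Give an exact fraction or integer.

I: (-1)·(1/9) + (4)·(2/9) + (5)·(4/9) + (0)·(2/9) = 3.
II: (-1)·(1/9) + (-3)·(2/9) + (-5)·(4/9) + (-5)·(2/9) = -37/9.
The best pure response is I with expected payoff 3.

3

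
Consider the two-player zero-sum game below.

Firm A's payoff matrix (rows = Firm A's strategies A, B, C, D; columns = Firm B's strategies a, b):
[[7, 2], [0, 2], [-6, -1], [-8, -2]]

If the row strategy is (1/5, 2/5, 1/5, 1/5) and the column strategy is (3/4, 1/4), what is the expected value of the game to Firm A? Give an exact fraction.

Against (3/4, 1/4), each row's expected payoff is A: 23/4; B: 1/2; C: -19/4; D: -13/2.
Taking the (1/5, 2/5, 1/5, 1/5)-weighted average: (1/5)·(23/4) + (2/5)·(1/2) + (1/5)·(-19/4) + (1/5)·(-13/2) = -9/10.

-9/10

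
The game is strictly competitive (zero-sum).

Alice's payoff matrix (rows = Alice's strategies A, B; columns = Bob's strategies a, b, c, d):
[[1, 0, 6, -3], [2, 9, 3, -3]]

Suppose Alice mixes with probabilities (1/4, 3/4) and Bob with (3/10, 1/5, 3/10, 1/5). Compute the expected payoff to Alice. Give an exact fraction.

Against (3/10, 1/5, 3/10, 1/5), each row's expected payoff is A: 3/2; B: 27/10.
Taking the (1/4, 3/4)-weighted average: (1/4)·(3/2) + (3/4)·(27/10) = 12/5.

12/5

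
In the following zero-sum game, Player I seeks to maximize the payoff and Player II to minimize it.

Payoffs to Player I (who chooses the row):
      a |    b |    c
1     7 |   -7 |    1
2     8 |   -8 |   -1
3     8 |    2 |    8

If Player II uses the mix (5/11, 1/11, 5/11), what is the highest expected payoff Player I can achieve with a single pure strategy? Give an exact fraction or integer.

82/11

1: (7)·(5/11) + (-7)·(1/11) + (1)·(5/11) = 3.
2: (8)·(5/11) + (-8)·(1/11) + (-1)·(5/11) = 27/11.
3: (8)·(5/11) + (2)·(1/11) + (8)·(5/11) = 82/11.
The best pure response is 3 with expected payoff 82/11.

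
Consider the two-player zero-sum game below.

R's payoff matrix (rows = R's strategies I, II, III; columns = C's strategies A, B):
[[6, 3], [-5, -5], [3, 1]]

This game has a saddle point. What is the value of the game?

Row minima: 3, -5, 1 → R's maximin is 3.
Column maxima: 6, 3 → C's minimax is 3.
They coincide at (I, B), so the value is 3.

3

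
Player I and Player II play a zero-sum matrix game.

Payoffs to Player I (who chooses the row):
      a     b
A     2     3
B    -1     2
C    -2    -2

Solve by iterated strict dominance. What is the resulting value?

Row C is strictly dominated by row A (2>-2, 3>-2); eliminate C.
Row B is strictly dominated by row A (2>-1, 3>2); eliminate B.
Column b is strictly dominated by a for Player II (2<3); eliminate b.
Only (A, a) remains, with payoff 2.

2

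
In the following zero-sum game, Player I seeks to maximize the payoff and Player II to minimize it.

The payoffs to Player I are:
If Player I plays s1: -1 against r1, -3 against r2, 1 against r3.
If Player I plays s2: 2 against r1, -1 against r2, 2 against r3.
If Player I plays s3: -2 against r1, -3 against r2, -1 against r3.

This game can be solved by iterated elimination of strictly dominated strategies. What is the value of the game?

Row s3 is strictly dominated by row s2 (2>-2, -1>-3, 2>-1); eliminate s3.
Column r1 is strictly dominated by r2 for Player II (-3<-1, -1<2); eliminate r1.
Row s1 is strictly dominated by row s2 (-1>-3, 2>1); eliminate s1.
Column r3 is strictly dominated by r2 for Player II (-1<2); eliminate r3.
Only (s2, r2) remains, with payoff -1.

-1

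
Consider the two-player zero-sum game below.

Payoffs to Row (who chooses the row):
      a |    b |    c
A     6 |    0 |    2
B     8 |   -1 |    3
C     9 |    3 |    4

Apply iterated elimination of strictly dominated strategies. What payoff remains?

Row B is strictly dominated by row C (9>8, 3>-1, 4>3); eliminate B.
Column c is strictly dominated by b for Column (0<2, 3<4); eliminate c.
Column a is strictly dominated by b for Column (0<6, 3<9); eliminate a.
Row A is strictly dominated by row C (3>0); eliminate A.
Only (C, b) remains, with payoff 3.

3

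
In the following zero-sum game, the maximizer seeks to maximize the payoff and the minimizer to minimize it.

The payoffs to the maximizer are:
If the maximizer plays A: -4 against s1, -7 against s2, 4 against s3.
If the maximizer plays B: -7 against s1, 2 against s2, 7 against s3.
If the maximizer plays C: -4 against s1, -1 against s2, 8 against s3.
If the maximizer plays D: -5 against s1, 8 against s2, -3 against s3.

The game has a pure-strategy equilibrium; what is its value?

-4

Row minima: -7, -7, -4, -5 → the maximizer's maximin is -4.
Column maxima: -4, 8, 8 → the minimizer's minimax is -4.
They coincide at (C, s1), so the value is -4.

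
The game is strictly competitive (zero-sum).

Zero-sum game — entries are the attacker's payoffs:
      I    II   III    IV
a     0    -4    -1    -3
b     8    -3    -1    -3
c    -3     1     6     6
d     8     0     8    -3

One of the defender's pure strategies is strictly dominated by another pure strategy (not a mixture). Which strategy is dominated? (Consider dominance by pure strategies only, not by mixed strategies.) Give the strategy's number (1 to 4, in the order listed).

The defender prefers columns that give the attacker less. Compare III with II: -4 < -1, -3 < -1, 1 < 6, 0 < 8.
So II strictly dominates III for the defender; III is strictly dominated.

3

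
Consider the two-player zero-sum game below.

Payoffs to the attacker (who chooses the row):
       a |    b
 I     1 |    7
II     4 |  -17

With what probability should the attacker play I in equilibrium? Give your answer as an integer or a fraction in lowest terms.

7/9

Row minima are 1 and -17, so the attacker's maximin is 1; column maxima are 4 and 7, so the defender's minimax is 4. These differ, so the equilibrium is in mixed strategies.
Let the attacker play I with probability p. The defender is indifferent when p + 4(1−p) = 7p − 17(1−p), giving p = 7/9.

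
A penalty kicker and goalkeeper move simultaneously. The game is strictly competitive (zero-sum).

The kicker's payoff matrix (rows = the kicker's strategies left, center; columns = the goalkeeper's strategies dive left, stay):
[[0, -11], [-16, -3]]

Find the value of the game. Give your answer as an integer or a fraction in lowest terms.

Row minima are -11 and -16, so the kicker's maximin is -11; column maxima are 0 and -3, so the goalkeeper's minimax is -3. These differ, so the equilibrium is in mixed strategies.
Let the kicker play left with probability p. The goalkeeper is indifferent when −16(1−p) = −11p − 3(1−p), giving p = 13/24.
Let the goalkeeper play dive left with probability q. The kicker is indifferent when −11(1−q) = −16q − 3(1−q), giving q = 1/3.
The value is 0·(1/3) + (-11)·(2/3) = -22/3.

-22/3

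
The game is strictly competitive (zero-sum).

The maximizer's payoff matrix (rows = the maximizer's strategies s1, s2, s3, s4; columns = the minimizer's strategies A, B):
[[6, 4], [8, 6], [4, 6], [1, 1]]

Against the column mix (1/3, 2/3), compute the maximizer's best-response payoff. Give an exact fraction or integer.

20/3

s1: (6)·(1/3) + (4)·(2/3) = 14/3.
s2: (8)·(1/3) + (6)·(2/3) = 20/3.
s3: (4)·(1/3) + (6)·(2/3) = 16/3.
s4: (1)·(1/3) + (1)·(2/3) = 1.
The best pure response is s2 with expected payoff 20/3.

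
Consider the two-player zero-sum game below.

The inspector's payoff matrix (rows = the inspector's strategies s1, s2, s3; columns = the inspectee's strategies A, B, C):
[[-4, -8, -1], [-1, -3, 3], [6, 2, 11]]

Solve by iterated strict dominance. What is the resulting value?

Row s2 is strictly dominated by row s3 (6>-1, 2>-3, 11>3); eliminate s2.
Column A is strictly dominated by B for the inspectee (-8<-4, 2<6); eliminate A.
Column C is strictly dominated by B for the inspectee (-8<-1, 2<11); eliminate C.
Row s1 is strictly dominated by row s3 (2>-8); eliminate s1.
Only (s3, B) remains, with payoff 2.

2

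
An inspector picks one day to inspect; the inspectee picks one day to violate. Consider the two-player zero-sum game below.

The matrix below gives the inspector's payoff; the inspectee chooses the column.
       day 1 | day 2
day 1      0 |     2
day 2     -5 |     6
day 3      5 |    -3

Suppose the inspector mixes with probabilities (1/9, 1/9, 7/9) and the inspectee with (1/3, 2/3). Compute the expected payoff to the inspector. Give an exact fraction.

4/27

Against (1/3, 2/3), each row's expected payoff is day 1: 4/3; day 2: 7/3; day 3: -1/3.
Taking the (1/9, 1/9, 7/9)-weighted average: (1/9)·(4/3) + (1/9)·(7/3) + (7/9)·(-1/3) = 4/27.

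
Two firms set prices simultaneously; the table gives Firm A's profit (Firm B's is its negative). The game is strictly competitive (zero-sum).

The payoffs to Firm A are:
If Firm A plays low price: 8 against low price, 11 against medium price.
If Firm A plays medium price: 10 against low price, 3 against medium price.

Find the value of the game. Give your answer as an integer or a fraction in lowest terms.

Row minima are 8 and 3, so Firm A's maximin is 8; column maxima are 10 and 11, so Firm B's minimax is 10. These differ, so the equilibrium is in mixed strategies.
Let Firm A play low price with probability p. Firm B is indifferent when 8p + 10(1−p) = 11p + 3(1−p), giving p = 7/10.
Let Firm B play low price with probability q. Firm A is indifferent when 8q + 11(1−q) = 10q + 3(1−q), giving q = 4/5.
The value is 8·(4/5) + (11)·(1/5) = 43/5.

43/5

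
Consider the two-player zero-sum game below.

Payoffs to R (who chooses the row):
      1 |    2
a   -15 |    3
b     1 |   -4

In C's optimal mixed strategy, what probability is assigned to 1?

Row minima are -15 and -4, so R's maximin is -4; column maxima are 1 and 3, so C's minimax is 1. These differ, so the equilibrium is in mixed strategies.
Let C play 1 with probability q. R is indifferent when −15q + 3(1−q) = q − 4(1−q), giving q = 7/23.

7/23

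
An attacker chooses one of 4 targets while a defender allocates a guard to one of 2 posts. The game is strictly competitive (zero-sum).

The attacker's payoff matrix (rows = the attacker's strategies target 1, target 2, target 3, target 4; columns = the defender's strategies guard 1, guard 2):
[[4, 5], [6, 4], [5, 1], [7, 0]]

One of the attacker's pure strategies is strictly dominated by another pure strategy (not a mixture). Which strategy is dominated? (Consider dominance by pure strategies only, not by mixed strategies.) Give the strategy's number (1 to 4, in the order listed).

3

Compare target 3 with target 2: 6 > 5, 4 > 1.
So target 2 strictly dominates target 3 for the attacker; target 3 is strictly dominated.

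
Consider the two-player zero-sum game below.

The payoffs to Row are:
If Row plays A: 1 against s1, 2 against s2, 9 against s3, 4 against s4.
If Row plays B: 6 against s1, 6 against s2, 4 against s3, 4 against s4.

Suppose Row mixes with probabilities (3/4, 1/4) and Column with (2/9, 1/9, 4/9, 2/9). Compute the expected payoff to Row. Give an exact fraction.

31/6

Against (2/9, 1/9, 4/9, 2/9), each row's expected payoff is A: 16/3; B: 14/3.
Taking the (3/4, 1/4)-weighted average: (3/4)·(16/3) + (1/4)·(14/3) = 31/6.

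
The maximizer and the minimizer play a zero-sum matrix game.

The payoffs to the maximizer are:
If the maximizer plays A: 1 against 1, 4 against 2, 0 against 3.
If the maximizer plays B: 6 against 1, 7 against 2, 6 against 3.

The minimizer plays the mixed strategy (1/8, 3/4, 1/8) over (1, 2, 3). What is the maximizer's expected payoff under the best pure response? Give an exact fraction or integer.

27/4

A: (1)·(1/8) + (4)·(3/4) + (0)·(1/8) = 25/8.
B: (6)·(1/8) + (7)·(3/4) + (6)·(1/8) = 27/4.
The best pure response is B with expected payoff 27/4.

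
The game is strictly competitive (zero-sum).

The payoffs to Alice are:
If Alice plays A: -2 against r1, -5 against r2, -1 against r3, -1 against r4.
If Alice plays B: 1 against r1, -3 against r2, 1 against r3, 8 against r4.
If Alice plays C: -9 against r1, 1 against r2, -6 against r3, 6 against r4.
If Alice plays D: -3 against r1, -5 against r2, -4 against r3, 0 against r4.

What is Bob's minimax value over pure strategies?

1

The worst case (largest entry) in each column is r1: 1, r2: 1, r3: 1, r4: 8.
The best (smallest) of these is 1.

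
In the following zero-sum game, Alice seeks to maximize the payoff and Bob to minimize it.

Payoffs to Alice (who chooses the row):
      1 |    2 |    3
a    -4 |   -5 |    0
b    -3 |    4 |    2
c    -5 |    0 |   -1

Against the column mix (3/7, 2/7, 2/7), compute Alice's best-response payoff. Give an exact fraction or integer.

a: (-4)·(3/7) + (-5)·(2/7) + (0)·(2/7) = -22/7.
b: (-3)·(3/7) + (4)·(2/7) + (2)·(2/7) = 3/7.
c: (-5)·(3/7) + (0)·(2/7) + (-1)·(2/7) = -17/7.
The best pure response is b with expected payoff 3/7.

3/7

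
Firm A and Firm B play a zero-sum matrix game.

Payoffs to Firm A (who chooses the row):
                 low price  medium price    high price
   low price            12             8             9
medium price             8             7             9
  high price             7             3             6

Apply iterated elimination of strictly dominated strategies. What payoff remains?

8

Row high price is strictly dominated by row low price (12>7, 8>3, 9>6); eliminate high price.
Column low price is strictly dominated by medium price for Firm B (8<12, 7<8); eliminate low price.
Column high price is strictly dominated by medium price for Firm B (8<9, 7<9); eliminate high price.
Row medium price is strictly dominated by row low price (8>7); eliminate medium price.
Only (low price, medium price) remains, with payoff 8.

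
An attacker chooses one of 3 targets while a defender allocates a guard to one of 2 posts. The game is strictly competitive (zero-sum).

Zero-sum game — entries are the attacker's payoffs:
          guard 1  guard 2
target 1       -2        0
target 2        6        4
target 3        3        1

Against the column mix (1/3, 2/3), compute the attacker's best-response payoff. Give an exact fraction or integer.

target 1: (-2)·(1/3) + (0)·(2/3) = -2/3.
target 2: (6)·(1/3) + (4)·(2/3) = 14/3.
target 3: (3)·(1/3) + (1)·(2/3) = 5/3.
The best pure response is target 2 with expected payoff 14/3.

14/3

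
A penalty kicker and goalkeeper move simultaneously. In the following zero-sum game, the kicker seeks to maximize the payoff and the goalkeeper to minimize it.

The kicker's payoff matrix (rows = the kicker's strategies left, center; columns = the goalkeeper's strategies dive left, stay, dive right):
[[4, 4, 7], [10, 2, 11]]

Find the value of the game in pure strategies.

4

Row minima: 4, 2 → the kicker's maximin is 4.
Column maxima: 10, 4, 11 → the goalkeeper's minimax is 4.
They coincide at (left, stay), so the value is 4.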